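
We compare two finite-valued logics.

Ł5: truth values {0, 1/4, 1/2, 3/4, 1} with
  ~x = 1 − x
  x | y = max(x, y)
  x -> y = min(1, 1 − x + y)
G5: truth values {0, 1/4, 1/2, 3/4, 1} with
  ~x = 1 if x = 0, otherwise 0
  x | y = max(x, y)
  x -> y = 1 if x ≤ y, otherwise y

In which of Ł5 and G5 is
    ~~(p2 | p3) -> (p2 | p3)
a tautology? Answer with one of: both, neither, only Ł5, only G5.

only Ł5

In Ł5: every assignment gives 1 — tautology.
In G5: at p2 = 0, p3 = 1/4 the value is 1/4 — not a tautology.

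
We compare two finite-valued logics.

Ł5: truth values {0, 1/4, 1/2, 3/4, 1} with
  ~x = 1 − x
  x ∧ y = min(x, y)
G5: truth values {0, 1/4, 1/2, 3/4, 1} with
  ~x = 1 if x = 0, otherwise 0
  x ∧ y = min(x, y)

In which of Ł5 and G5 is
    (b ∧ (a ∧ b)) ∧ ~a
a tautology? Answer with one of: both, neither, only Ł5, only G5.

neither

In Ł5: at a = 0, b = 0 the value is 0 — not a tautology.
In G5: at a = 0, b = 0 the value is 0 — not a tautology.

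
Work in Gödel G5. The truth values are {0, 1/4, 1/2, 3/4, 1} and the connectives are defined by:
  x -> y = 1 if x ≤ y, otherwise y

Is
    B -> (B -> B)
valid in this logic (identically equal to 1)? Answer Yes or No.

B = 0 ↦ 1
B = 1/4 ↦ 1
B = 1/2 ↦ 1
B = 3/4 ↦ 1
B = 1 ↦ 1
Every assignment gives a value ≥ 1.

Yes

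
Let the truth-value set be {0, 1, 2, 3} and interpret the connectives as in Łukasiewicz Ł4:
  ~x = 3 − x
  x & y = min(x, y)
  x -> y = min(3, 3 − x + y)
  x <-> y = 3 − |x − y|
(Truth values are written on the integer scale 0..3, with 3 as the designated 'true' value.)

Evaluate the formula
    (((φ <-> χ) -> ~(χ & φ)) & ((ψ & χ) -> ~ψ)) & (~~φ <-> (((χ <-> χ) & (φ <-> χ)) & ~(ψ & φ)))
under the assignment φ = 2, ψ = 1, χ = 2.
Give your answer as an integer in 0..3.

1

φ <-> χ = 2 <-> 2 = 3
χ & φ = 2 & 2 = 2
~(χ & φ) = ~2 = 1
(φ <-> χ) -> ~(χ & φ) = 3 -> 1 = 1
ψ & χ = 1 & 2 = 1
~ψ = ~1 = 2
(ψ & χ) -> ~ψ = 1 -> 2 = 3
((φ <-> χ) -> ~(χ & φ)) & ((ψ & χ) -> ~ψ) = 1 & 3 = 1
~φ = ~2 = 1
~~φ = ~1 = 2
χ <-> χ = 2 <-> 2 = 3
φ <-> χ = 2 <-> 2 = 3
(χ <-> χ) & (φ <-> χ) = 3 & 3 = 3
ψ & φ = 1 & 2 = 1
~(ψ & φ) = ~1 = 2
((χ <-> χ) & (φ <-> χ)) & ~(ψ & φ) = 3 & 2 = 2
~~φ <-> (((χ <-> χ) & (φ <-> χ)) & ~(ψ & φ)) = 2 <-> 2 = 3
(((φ <-> χ) -> ~(χ & φ)) & ((ψ & χ) -> ~ψ)) & (~~φ <-> (((χ <-> χ) & (φ <-> χ)) & ~(ψ & φ))) = 1 & 3 = 1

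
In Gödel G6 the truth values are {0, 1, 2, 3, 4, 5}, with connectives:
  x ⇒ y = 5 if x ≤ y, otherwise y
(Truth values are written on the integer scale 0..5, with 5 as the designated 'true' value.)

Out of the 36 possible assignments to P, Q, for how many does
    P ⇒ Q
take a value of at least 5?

value 5: 21 assignments (counts)
value 4: 1 assignment
value 3: 2 assignments
value 2: 3 assignments
value 1: 4 assignments
value 0: 5 assignments
So 21 of the 36 assignments meet the threshold.

21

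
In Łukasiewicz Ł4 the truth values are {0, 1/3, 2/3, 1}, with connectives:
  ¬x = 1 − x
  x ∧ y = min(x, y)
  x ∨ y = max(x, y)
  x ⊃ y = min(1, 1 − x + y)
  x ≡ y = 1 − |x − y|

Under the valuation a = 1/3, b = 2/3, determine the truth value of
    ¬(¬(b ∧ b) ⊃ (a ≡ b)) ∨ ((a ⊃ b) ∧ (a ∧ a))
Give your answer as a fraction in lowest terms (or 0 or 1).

b ∧ b = 2/3 ∧ 2/3 = 2/3
¬(b ∧ b) = ¬2/3 = 1/3
a ≡ b = 1/3 ≡ 2/3 = 2/3
¬(b ∧ b) ⊃ (a ≡ b) = 1/3 ⊃ 2/3 = 1
¬(¬(b ∧ b) ⊃ (a ≡ b)) = ¬1 = 0
a ⊃ b = 1/3 ⊃ 2/3 = 1
a ∧ a = 1/3 ∧ 1/3 = 1/3
(a ⊃ b) ∧ (a ∧ a) = 1 ∧ 1/3 = 1/3
¬(¬(b ∧ b) ⊃ (a ≡ b)) ∨ ((a ⊃ b) ∧ (a ∧ a)) = 0 ∨ 1/3 = 1/3

1/3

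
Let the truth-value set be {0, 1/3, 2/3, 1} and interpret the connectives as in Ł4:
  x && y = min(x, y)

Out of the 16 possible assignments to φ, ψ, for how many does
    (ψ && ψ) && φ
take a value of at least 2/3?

φ = 0, ψ = 0 ↦ 0  <
φ = 0, ψ = 1/3 ↦ 0  <
φ = 0, ψ = 2/3 ↦ 0  <
φ = 0, ψ = 1 ↦ 0  <
φ = 1/3, ψ = 0 ↦ 0  <
φ = 1/3, ψ = 1/3 ↦ 1/3  <
φ = 1/3, ψ = 2/3 ↦ 1/3  <
φ = 1/3, ψ = 1 ↦ 1/3  <
φ = 2/3, ψ = 0 ↦ 0  <
φ = 2/3, ψ = 1/3 ↦ 1/3  <
φ = 2/3, ψ = 2/3 ↦ 2/3  ≥
φ = 2/3, ψ = 1 ↦ 2/3  ≥
φ = 1, ψ = 0 ↦ 0  <
φ = 1, ψ = 1/3 ↦ 1/3  <
φ = 1, ψ = 2/3 ↦ 2/3  ≥
φ = 1, ψ = 1 ↦ 1  ≥
So 4 of the 16 assignments meet the threshold.

4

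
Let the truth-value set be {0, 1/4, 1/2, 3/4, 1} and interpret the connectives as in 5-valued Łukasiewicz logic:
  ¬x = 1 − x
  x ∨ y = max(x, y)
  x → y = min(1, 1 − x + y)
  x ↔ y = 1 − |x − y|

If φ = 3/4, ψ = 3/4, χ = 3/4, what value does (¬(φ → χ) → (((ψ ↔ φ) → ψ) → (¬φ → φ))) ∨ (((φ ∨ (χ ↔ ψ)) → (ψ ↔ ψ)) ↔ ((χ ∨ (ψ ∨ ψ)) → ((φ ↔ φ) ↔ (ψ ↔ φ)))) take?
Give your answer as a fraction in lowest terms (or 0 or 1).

1

φ → χ = 3/4 → 3/4 = 1
¬(φ → χ) = ¬1 = 0
ψ ↔ φ = 3/4 ↔ 3/4 = 1
(ψ ↔ φ) → ψ = 1 → 3/4 = 3/4
¬φ = ¬3/4 = 1/4
¬φ → φ = 1/4 → 3/4 = 1
((ψ ↔ φ) → ψ) → (¬φ → φ) = 3/4 → 1 = 1
¬(φ → χ) → (((ψ ↔ φ) → ψ) → (¬φ → φ)) = 0 → 1 = 1
χ ↔ ψ = 3/4 ↔ 3/4 = 1
φ ∨ (χ ↔ ψ) = 3/4 ∨ 1 = 1
ψ ↔ ψ = 3/4 ↔ 3/4 = 1
(φ ∨ (χ ↔ ψ)) → (ψ ↔ ψ) = 1 → 1 = 1
ψ ∨ ψ = 3/4 ∨ 3/4 = 3/4
χ ∨ (ψ ∨ ψ) = 3/4 ∨ 3/4 = 3/4
φ ↔ φ = 3/4 ↔ 3/4 = 1
ψ ↔ φ = 3/4 ↔ 3/4 = 1
(φ ↔ φ) ↔ (ψ ↔ φ) = 1 ↔ 1 = 1
(χ ∨ (ψ ∨ ψ)) → ((φ ↔ φ) ↔ (ψ ↔ φ)) = 3/4 → 1 = 1
((φ ∨ (χ ↔ ψ)) → (ψ ↔ ψ)) ↔ ((χ ∨ (ψ ∨ ψ)) → ((φ ↔ φ) ↔ (ψ ↔ φ))) = 1 ↔ 1 = 1
(¬(φ → χ) → (((ψ ↔ φ) → ψ) → (¬φ → φ))) ∨ (((φ ∨ (χ ↔ ψ)) → (ψ ↔ ψ)) ↔ ((χ ∨ (ψ ∨ ψ)) → ((φ ↔ φ) ↔ (ψ ↔ φ)))) = 1 ∨ 1 = 1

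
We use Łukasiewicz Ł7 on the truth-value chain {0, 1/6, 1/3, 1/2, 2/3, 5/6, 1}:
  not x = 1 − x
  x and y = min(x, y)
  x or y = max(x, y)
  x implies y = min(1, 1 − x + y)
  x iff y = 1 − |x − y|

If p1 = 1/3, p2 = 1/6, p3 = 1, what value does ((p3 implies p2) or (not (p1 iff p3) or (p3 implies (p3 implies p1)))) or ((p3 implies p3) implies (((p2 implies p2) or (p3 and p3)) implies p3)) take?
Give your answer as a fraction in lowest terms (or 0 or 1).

p3 implies p2 = 1 implies 1/6 = 1/6
p1 iff p3 = 1/3 iff 1 = 1/3
not (p1 iff p3) = not 1/3 = 2/3
p3 implies p1 = 1 implies 1/3 = 1/3
p3 implies (p3 implies p1) = 1 implies 1/3 = 1/3
not (p1 iff p3) or (p3 implies (p3 implies p1)) = 2/3 or 1/3 = 2/3
(p3 implies p2) or (not (p1 iff p3) or (p3 implies (p3 implies p1))) = 1/6 or 2/3 = 2/3
p3 implies p3 = 1 implies 1 = 1
p2 implies p2 = 1/6 implies 1/6 = 1
p3 and p3 = 1 and 1 = 1
(p2 implies p2) or (p3 and p3) = 1 or 1 = 1
((p2 implies p2) or (p3 and p3)) implies p3 = 1 implies 1 = 1
(p3 implies p3) implies (((p2 implies p2) or (p3 and p3)) implies p3) = 1 implies 1 = 1
((p3 implies p2) or (not (p1 iff p3) or (p3 implies (p3 implies p1)))) or ((p3 implies p3) implies (((p2 implies p2) or (p3 and p3)) implies p3)) = 2/3 or 1 = 1

1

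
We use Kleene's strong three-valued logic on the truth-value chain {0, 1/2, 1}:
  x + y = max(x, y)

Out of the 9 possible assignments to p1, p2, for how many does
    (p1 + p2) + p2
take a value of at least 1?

5

p1 = 0, p2 = 0 ↦ 0  <
p1 = 0, p2 = 1/2 ↦ 1/2  <
p1 = 0, p2 = 1 ↦ 1  ≥
p1 = 1/2, p2 = 0 ↦ 1/2  <
p1 = 1/2, p2 = 1/2 ↦ 1/2  <
p1 = 1/2, p2 = 1 ↦ 1  ≥
p1 = 1, p2 = 0 ↦ 1  ≥
p1 = 1, p2 = 1/2 ↦ 1  ≥
p1 = 1, p2 = 1 ↦ 1  ≥
So 5 of the 9 assignments meet the threshold.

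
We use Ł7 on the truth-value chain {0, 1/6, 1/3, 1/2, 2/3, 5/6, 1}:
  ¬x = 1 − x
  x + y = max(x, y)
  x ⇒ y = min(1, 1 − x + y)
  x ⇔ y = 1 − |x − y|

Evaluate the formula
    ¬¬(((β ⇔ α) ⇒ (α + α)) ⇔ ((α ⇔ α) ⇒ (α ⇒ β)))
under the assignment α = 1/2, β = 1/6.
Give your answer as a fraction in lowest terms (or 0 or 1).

5/6

β ⇔ α = 1/6 ⇔ 1/2 = 2/3
α + α = 1/2 + 1/2 = 1/2
(β ⇔ α) ⇒ (α + α) = 2/3 ⇒ 1/2 = 5/6
α ⇔ α = 1/2 ⇔ 1/2 = 1
α ⇒ β = 1/2 ⇒ 1/6 = 2/3
(α ⇔ α) ⇒ (α ⇒ β) = 1 ⇒ 2/3 = 2/3
((β ⇔ α) ⇒ (α + α)) ⇔ ((α ⇔ α) ⇒ (α ⇒ β)) = 5/6 ⇔ 2/3 = 5/6
¬(((β ⇔ α) ⇒ (α + α)) ⇔ ((α ⇔ α) ⇒ (α ⇒ β))) = ¬5/6 = 1/6
¬¬(((β ⇔ α) ⇒ (α + α)) ⇔ ((α ⇔ α) ⇒ (α ⇒ β))) = ¬1/6 = 5/6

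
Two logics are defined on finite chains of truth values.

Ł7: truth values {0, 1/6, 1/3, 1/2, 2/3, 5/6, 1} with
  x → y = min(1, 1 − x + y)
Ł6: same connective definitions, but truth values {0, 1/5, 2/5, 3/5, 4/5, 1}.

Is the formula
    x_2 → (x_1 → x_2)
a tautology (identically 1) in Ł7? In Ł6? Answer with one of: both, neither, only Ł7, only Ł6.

both

In Ł7: every assignment gives 1 — tautology.
In Ł6: every assignment gives 1 — tautology.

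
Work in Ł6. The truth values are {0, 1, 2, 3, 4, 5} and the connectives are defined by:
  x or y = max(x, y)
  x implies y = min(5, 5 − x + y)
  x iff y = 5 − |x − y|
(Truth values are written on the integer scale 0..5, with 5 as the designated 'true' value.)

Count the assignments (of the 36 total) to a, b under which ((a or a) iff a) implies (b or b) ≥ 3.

18

value 5: 6 assignments (counts)
value 4: 6 assignments (counts)
value 3: 6 assignments (counts)
value 2: 6 assignments
value 1: 6 assignments
value 0: 6 assignments
So 18 of the 36 assignments meet the threshold.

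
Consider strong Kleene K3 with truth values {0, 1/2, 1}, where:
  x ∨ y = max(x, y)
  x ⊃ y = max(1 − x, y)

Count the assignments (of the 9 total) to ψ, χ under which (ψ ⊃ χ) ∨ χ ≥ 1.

ψ = 0, χ = 0 ↦ 1  ≥
ψ = 0, χ = 1/2 ↦ 1  ≥
ψ = 0, χ = 1 ↦ 1  ≥
ψ = 1/2, χ = 0 ↦ 1/2  <
ψ = 1/2, χ = 1/2 ↦ 1/2  <
ψ = 1/2, χ = 1 ↦ 1  ≥
ψ = 1, χ = 0 ↦ 0  <
ψ = 1, χ = 1/2 ↦ 1/2  <
ψ = 1, χ = 1 ↦ 1  ≥
So 5 of the 9 assignments meet the threshold.

5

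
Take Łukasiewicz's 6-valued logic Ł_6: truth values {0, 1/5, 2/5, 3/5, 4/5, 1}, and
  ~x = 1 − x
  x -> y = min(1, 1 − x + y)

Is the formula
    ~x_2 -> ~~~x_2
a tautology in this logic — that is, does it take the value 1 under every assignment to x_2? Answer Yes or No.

x_2 = 0 ↦ 1
x_2 = 1/5 ↦ 1
x_2 = 2/5 ↦ 1
x_2 = 3/5 ↦ 1
x_2 = 4/5 ↦ 1
x_2 = 1 ↦ 1
Every assignment gives a value ≥ 1.

Yes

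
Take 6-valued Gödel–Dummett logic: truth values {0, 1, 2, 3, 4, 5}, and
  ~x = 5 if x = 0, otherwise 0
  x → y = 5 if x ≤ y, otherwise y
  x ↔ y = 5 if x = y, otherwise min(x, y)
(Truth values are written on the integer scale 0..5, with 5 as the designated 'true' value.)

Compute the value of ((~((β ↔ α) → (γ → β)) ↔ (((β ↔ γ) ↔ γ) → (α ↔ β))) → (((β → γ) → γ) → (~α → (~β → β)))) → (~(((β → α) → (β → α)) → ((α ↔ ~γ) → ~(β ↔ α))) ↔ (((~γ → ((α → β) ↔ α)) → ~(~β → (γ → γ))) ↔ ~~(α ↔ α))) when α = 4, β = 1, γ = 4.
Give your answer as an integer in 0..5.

5

β ↔ α = 1 ↔ 4 = 1
γ → β = 4 → 1 = 1
(β ↔ α) → (γ → β) = 1 → 1 = 5
~((β ↔ α) → (γ → β)) = ~5 = 0
β ↔ γ = 1 ↔ 4 = 1
(β ↔ γ) ↔ γ = 1 ↔ 4 = 1
α ↔ β = 4 ↔ 1 = 1
((β ↔ γ) ↔ γ) → (α ↔ β) = 1 → 1 = 5
~((β ↔ α) → (γ → β)) ↔ (((β ↔ γ) ↔ γ) → (α ↔ β)) = 0 ↔ 5 = 0
β → γ = 1 → 4 = 5
(β → γ) → γ = 5 → 4 = 4
~α = ~4 = 0
~β = ~1 = 0
~β → β = 0 → 1 = 5
~α → (~β → β) = 0 → 5 = 5
((β → γ) → γ) → (~α → (~β → β)) = 4 → 5 = 5
(~((β ↔ α) → (γ → β)) ↔ (((β ↔ γ) ↔ γ) → (α ↔ β))) → (((β → γ) → γ) → (~α → (~β → β))) = 0 → 5 = 5
β → α = 1 → 4 = 5
β → α = 1 → 4 = 5
(β → α) → (β → α) = 5 → 5 = 5
~γ = ~4 = 0
α ↔ ~γ = 4 ↔ 0 = 0
β ↔ α = 1 ↔ 4 = 1
~(β ↔ α) = ~1 = 0
(α ↔ ~γ) → ~(β ↔ α) = 0 → 0 = 5
((β → α) → (β → α)) → ((α ↔ ~γ) → ~(β ↔ α)) = 5 → 5 = 5
~(((β → α) → (β → α)) → ((α ↔ ~γ) → ~(β ↔ α))) = ~5 = 0
~γ = ~4 = 0
α → β = 4 → 1 = 1
(α → β) ↔ α = 1 ↔ 4 = 1
~γ → ((α → β) ↔ α) = 0 → 1 = 5
~β = ~1 = 0
γ → γ = 4 → 4 = 5
~β → (γ → γ) = 0 → 5 = 5
~(~β → (γ → γ)) = ~5 = 0
(~γ → ((α → β) ↔ α)) → ~(~β → (γ → γ)) = 5 → 0 = 0
α ↔ α = 4 ↔ 4 = 5
~(α ↔ α) = ~5 = 0
~~(α ↔ α) = ~0 = 5
((~γ → ((α → β) ↔ α)) → ~(~β → (γ → γ))) ↔ ~~(α ↔ α) = 0 ↔ 5 = 0
~(((β → α) → (β → α)) → ((α ↔ ~γ) → ~(β ↔ α))) ↔ (((~γ → ((α → β) ↔ α)) → ~(~β → (γ → γ))) ↔ ~~(α ↔ α)) = 0 ↔ 0 = 5
((~((β ↔ α) → (γ → β)) ↔ (((β ↔ γ) ↔ γ) → (α ↔ β))) → (((β → γ) → γ) → (~α → (~β → β)))) → (~(((β → α) → (β → α)) → ((α ↔ ~γ) → ~(β ↔ α))) ↔ (((~γ → ((α → β) ↔ α)) → ~(~β → (γ → γ))) ↔ ~~(α ↔ α))) = 5 → 5 = 5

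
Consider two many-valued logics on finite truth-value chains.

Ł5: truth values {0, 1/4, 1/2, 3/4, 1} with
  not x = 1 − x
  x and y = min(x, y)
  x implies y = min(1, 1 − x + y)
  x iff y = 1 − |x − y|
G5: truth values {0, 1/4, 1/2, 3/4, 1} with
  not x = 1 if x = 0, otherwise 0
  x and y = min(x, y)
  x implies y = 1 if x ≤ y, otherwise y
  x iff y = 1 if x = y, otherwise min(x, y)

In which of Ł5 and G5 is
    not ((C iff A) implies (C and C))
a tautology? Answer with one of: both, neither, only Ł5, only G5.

neither

In Ł5: at A = 0, C = 1/4 the value is 1/2 — not a tautology.
In G5: at A = 0, C = 1/4 the value is 0 — not a tautology.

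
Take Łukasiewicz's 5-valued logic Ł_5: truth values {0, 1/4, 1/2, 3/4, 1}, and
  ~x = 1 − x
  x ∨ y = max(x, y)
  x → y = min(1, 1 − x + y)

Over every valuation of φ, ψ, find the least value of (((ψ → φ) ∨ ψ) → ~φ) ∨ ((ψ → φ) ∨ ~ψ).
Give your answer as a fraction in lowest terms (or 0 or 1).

1/2

Take φ = 1/2, ψ = 1:
ψ → φ = 1 → 1/2 = 1/2
(ψ → φ) ∨ ψ = 1/2 ∨ 1 = 1
~φ = ~1/2 = 1/2
((ψ → φ) ∨ ψ) → ~φ = 1 → 1/2 = 1/2
ψ → φ = 1 → 1/2 = 1/2
~ψ = ~1 = 0
(ψ → φ) ∨ ~ψ = 1/2 ∨ 0 = 1/2
(((ψ → φ) ∨ ψ) → ~φ) ∨ ((ψ → φ) ∨ ~ψ) = 1/2 ∨ 1/2 = 1/2
No assignment yields a value below 1/2, so this is the minimum.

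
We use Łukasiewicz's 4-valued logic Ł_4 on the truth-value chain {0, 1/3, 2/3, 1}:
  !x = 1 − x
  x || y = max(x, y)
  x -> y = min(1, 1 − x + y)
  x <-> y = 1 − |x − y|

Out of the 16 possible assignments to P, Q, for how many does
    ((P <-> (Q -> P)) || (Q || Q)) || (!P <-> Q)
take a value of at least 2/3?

P = 0, Q = 0 ↦ 0  <
P = 0, Q = 1/3 ↦ 1/3  <
P = 0, Q = 2/3 ↦ 2/3  ≥
P = 0, Q = 1 ↦ 1  ≥
P = 1/3, Q = 0 ↦ 1/3  <
P = 1/3, Q = 1/3 ↦ 2/3  ≥
P = 1/3, Q = 2/3 ↦ 1  ≥
P = 1/3, Q = 1 ↦ 1  ≥
P = 2/3, Q = 0 ↦ 2/3  ≥
P = 2/3, Q = 1/3 ↦ 1  ≥
P = 2/3, Q = 2/3 ↦ 2/3  ≥
P = 2/3, Q = 1 ↦ 1  ≥
P = 1, Q = 0 ↦ 1  ≥
P = 1, Q = 1/3 ↦ 1  ≥
P = 1, Q = 2/3 ↦ 1  ≥
P = 1, Q = 1 ↦ 1  ≥
So 13 of the 16 assignments meet the threshold.

13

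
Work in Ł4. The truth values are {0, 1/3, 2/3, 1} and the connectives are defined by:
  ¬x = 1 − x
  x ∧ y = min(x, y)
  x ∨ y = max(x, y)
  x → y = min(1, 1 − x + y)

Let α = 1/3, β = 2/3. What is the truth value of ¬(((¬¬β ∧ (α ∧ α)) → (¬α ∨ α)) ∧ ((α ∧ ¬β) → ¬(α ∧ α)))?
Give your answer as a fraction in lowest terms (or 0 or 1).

0

¬β = ¬2/3 = 1/3
¬¬β = ¬1/3 = 2/3
α ∧ α = 1/3 ∧ 1/3 = 1/3
¬¬β ∧ (α ∧ α) = 2/3 ∧ 1/3 = 1/3
¬α = ¬1/3 = 2/3
¬α ∨ α = 2/3 ∨ 1/3 = 2/3
(¬¬β ∧ (α ∧ α)) → (¬α ∨ α) = 1/3 → 2/3 = 1
¬β = ¬2/3 = 1/3
α ∧ ¬β = 1/3 ∧ 1/3 = 1/3
α ∧ α = 1/3 ∧ 1/3 = 1/3
¬(α ∧ α) = ¬1/3 = 2/3
(α ∧ ¬β) → ¬(α ∧ α) = 1/3 → 2/3 = 1
((¬¬β ∧ (α ∧ α)) → (¬α ∨ α)) ∧ ((α ∧ ¬β) → ¬(α ∧ α)) = 1 ∧ 1 = 1
¬(((¬¬β ∧ (α ∧ α)) → (¬α ∨ α)) ∧ ((α ∧ ¬β) → ¬(α ∧ α))) = ¬1 = 0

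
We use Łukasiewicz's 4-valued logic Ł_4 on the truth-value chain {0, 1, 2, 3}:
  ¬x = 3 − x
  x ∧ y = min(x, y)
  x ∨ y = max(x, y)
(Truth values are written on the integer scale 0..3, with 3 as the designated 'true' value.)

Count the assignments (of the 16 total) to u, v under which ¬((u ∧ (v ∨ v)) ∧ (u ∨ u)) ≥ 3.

7

u = 0, v = 0 ↦ 3  ≥
u = 0, v = 1 ↦ 3  ≥
u = 0, v = 2 ↦ 3  ≥
u = 0, v = 3 ↦ 3  ≥
u = 1, v = 0 ↦ 3  ≥
u = 1, v = 1 ↦ 2  <
u = 1, v = 2 ↦ 2  <
u = 1, v = 3 ↦ 2  <
u = 2, v = 0 ↦ 3  ≥
u = 2, v = 1 ↦ 2  <
u = 2, v = 2 ↦ 1  <
u = 2, v = 3 ↦ 1  <
u = 3, v = 0 ↦ 3  ≥
u = 3, v = 1 ↦ 2  <
u = 3, v = 2 ↦ 1  <
u = 3, v = 3 ↦ 0  <
So 7 of the 16 assignments meet the threshold.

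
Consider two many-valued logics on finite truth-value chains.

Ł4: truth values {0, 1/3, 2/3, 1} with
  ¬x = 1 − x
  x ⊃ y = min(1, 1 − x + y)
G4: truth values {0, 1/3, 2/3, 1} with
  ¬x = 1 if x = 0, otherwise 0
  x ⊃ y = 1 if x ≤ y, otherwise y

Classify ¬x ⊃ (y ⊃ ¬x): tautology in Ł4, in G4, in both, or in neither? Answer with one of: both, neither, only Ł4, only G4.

In Ł4: every assignment gives 1 — tautology.
In G4: every assignment gives 1 — tautology.

both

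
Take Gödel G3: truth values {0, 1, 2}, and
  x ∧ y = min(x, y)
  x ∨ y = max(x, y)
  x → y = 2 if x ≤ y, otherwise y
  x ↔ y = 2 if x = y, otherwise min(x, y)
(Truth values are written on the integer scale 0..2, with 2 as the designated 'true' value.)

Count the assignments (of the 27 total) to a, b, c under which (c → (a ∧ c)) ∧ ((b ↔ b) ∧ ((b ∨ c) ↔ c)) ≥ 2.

value 2: 10 assignments (counts)
value 1: 5 assignments
value 0: 12 assignments
So 10 of the 27 assignments meet the threshold.

10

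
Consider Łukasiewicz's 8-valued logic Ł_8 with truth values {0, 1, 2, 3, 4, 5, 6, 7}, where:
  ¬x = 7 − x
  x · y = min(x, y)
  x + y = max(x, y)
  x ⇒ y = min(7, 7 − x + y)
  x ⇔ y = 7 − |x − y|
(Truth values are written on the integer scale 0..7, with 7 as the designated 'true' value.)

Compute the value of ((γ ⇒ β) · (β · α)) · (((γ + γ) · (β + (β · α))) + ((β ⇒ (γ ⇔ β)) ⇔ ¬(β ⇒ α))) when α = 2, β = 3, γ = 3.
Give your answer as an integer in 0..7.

γ ⇒ β = 3 ⇒ 3 = 7
β · α = 3 · 2 = 2
(γ ⇒ β) · (β · α) = 7 · 2 = 2
γ + γ = 3 + 3 = 3
β · α = 3 · 2 = 2
β + (β · α) = 3 + 2 = 3
(γ + γ) · (β + (β · α)) = 3 · 3 = 3
γ ⇔ β = 3 ⇔ 3 = 7
β ⇒ (γ ⇔ β) = 3 ⇒ 7 = 7
β ⇒ α = 3 ⇒ 2 = 6
¬(β ⇒ α) = ¬6 = 1
(β ⇒ (γ ⇔ β)) ⇔ ¬(β ⇒ α) = 7 ⇔ 1 = 1
((γ + γ) · (β + (β · α))) + ((β ⇒ (γ ⇔ β)) ⇔ ¬(β ⇒ α)) = 3 + 1 = 3
((γ ⇒ β) · (β · α)) · (((γ + γ) · (β + (β · α))) + ((β ⇒ (γ ⇔ β)) ⇔ ¬(β ⇒ α))) = 2 · 3 = 2

2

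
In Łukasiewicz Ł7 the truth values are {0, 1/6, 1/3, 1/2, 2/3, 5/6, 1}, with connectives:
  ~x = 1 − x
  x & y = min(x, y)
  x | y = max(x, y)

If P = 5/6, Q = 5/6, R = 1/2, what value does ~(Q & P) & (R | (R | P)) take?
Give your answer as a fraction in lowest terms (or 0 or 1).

Q & P = 5/6 & 5/6 = 5/6
~(Q & P) = ~5/6 = 1/6
R | P = 1/2 | 5/6 = 5/6
R | (R | P) = 1/2 | 5/6 = 5/6
~(Q & P) & (R | (R | P)) = 1/6 & 5/6 = 1/6

1/6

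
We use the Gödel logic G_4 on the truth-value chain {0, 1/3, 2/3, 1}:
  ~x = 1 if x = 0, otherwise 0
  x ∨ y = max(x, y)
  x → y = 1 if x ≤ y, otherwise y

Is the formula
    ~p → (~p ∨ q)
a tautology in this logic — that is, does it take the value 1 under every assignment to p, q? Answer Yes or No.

Yes

p = 0, q = 0 ↦ 1
p = 0, q = 1/3 ↦ 1
p = 0, q = 2/3 ↦ 1
p = 0, q = 1 ↦ 1
p = 1/3, q = 0 ↦ 1
p = 1/3, q = 1/3 ↦ 1
p = 1/3, q = 2/3 ↦ 1
p = 1/3, q = 1 ↦ 1
p = 2/3, q = 0 ↦ 1
p = 2/3, q = 1/3 ↦ 1
p = 2/3, q = 2/3 ↦ 1
p = 2/3, q = 1 ↦ 1
p = 1, q = 0 ↦ 1
p = 1, q = 1/3 ↦ 1
p = 1, q = 2/3 ↦ 1
p = 1, q = 1 ↦ 1
Every assignment gives a value ≥ 1.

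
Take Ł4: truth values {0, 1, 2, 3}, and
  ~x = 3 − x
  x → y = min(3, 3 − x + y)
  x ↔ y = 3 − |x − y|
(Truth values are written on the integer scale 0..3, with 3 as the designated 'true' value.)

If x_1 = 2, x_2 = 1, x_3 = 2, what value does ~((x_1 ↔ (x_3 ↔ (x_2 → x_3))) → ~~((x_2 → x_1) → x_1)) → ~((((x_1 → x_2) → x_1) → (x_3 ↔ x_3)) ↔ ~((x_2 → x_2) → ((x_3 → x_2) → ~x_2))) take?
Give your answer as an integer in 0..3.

3

x_2 → x_3 = 1 → 2 = 3
x_3 ↔ (x_2 → x_3) = 2 ↔ 3 = 2
x_1 ↔ (x_3 ↔ (x_2 → x_3)) = 2 ↔ 2 = 3
x_2 → x_1 = 1 → 2 = 3
(x_2 → x_1) → x_1 = 3 → 2 = 2
~((x_2 → x_1) → x_1) = ~2 = 1
~~((x_2 → x_1) → x_1) = ~1 = 2
(x_1 ↔ (x_3 ↔ (x_2 → x_3))) → ~~((x_2 → x_1) → x_1) = 3 → 2 = 2
~((x_1 ↔ (x_3 ↔ (x_2 → x_3))) → ~~((x_2 → x_1) → x_1)) = ~2 = 1
x_1 → x_2 = 2 → 1 = 2
(x_1 → x_2) → x_1 = 2 → 2 = 3
x_3 ↔ x_3 = 2 ↔ 2 = 3
((x_1 → x_2) → x_1) → (x_3 ↔ x_3) = 3 → 3 = 3
x_2 → x_2 = 1 → 1 = 3
x_3 → x_2 = 2 → 1 = 2
~x_2 = ~1 = 2
(x_3 → x_2) → ~x_2 = 2 → 2 = 3
(x_2 → x_2) → ((x_3 → x_2) → ~x_2) = 3 → 3 = 3
~((x_2 → x_2) → ((x_3 → x_2) → ~x_2)) = ~3 = 0
(((x_1 → x_2) → x_1) → (x_3 ↔ x_3)) ↔ ~((x_2 → x_2) → ((x_3 → x_2) → ~x_2)) = 3 ↔ 0 = 0
~((((x_1 → x_2) → x_1) → (x_3 ↔ x_3)) ↔ ~((x_2 → x_2) → ((x_3 → x_2) → ~x_2))) = ~0 = 3
~((x_1 ↔ (x_3 ↔ (x_2 → x_3))) → ~~((x_2 → x_1) → x_1)) → ~((((x_1 → x_2) → x_1) → (x_3 ↔ x_3)) ↔ ~((x_2 → x_2) → ((x_3 → x_2) → ~x_2))) = 1 → 3 = 3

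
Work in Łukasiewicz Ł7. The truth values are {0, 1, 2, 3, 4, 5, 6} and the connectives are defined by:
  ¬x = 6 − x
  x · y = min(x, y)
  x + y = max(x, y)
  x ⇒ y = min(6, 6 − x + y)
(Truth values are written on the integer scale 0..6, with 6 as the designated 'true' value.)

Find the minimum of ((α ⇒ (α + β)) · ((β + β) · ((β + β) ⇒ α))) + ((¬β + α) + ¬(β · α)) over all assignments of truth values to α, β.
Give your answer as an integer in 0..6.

Take α = 3, β = 3:
α + β = 3 + 3 = 3
α ⇒ (α + β) = 3 ⇒ 3 = 6
β + β = 3 + 3 = 3
β + β = 3 + 3 = 3
(β + β) ⇒ α = 3 ⇒ 3 = 6
(β + β) · ((β + β) ⇒ α) = 3 · 6 = 3
(α ⇒ (α + β)) · ((β + β) · ((β + β) ⇒ α)) = 6 · 3 = 3
¬β = ¬3 = 3
¬β + α = 3 + 3 = 3
β · α = 3 · 3 = 3
¬(β · α) = ¬3 = 3
(¬β + α) + ¬(β · α) = 3 + 3 = 3
((α ⇒ (α + β)) · ((β + β) · ((β + β) ⇒ α))) + ((¬β + α) + ¬(β · α)) = 3 + 3 = 3
No assignment yields a value below 3, so this is the minimum.

3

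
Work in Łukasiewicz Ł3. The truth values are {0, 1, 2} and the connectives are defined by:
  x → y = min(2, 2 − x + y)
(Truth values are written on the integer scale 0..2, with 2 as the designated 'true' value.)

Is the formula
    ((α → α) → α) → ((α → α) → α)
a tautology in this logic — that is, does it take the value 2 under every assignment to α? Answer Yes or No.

α = 0 ↦ 2
α = 1 ↦ 2
α = 2 ↦ 2
Every assignment gives a value ≥ 2.

Yes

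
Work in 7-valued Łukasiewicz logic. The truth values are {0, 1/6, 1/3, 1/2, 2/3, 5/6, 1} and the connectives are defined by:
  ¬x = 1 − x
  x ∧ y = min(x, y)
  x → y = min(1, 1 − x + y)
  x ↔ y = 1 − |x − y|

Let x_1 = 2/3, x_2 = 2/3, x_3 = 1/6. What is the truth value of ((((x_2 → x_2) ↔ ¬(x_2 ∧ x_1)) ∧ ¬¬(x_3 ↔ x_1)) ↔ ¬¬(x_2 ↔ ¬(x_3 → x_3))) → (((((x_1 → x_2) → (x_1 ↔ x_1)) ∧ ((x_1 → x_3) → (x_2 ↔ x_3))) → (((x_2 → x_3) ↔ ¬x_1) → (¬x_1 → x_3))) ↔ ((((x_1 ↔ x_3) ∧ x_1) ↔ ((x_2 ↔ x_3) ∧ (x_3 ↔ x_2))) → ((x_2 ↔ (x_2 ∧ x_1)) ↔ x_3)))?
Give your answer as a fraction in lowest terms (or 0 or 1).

1/6

x_2 → x_2 = 2/3 → 2/3 = 1
x_2 ∧ x_1 = 2/3 ∧ 2/3 = 2/3
¬(x_2 ∧ x_1) = ¬2/3 = 1/3
(x_2 → x_2) ↔ ¬(x_2 ∧ x_1) = 1 ↔ 1/3 = 1/3
x_3 ↔ x_1 = 1/6 ↔ 2/3 = 1/2
¬(x_3 ↔ x_1) = ¬1/2 = 1/2
¬¬(x_3 ↔ x_1) = ¬1/2 = 1/2
((x_2 → x_2) ↔ ¬(x_2 ∧ x_1)) ∧ ¬¬(x_3 ↔ x_1) = 1/3 ∧ 1/2 = 1/3
x_3 → x_3 = 1/6 → 1/6 = 1
¬(x_3 → x_3) = ¬1 = 0
x_2 ↔ ¬(x_3 → x_3) = 2/3 ↔ 0 = 1/3
¬(x_2 ↔ ¬(x_3 → x_3)) = ¬1/3 = 2/3
¬¬(x_2 ↔ ¬(x_3 → x_3)) = ¬2/3 = 1/3
(((x_2 → x_2) ↔ ¬(x_2 ∧ x_1)) ∧ ¬¬(x_3 ↔ x_1)) ↔ ¬¬(x_2 ↔ ¬(x_3 → x_3)) = 1/3 ↔ 1/3 = 1
x_1 → x_2 = 2/3 → 2/3 = 1
x_1 ↔ x_1 = 2/3 ↔ 2/3 = 1
(x_1 → x_2) → (x_1 ↔ x_1) = 1 → 1 = 1
x_1 → x_3 = 2/3 → 1/6 = 1/2
x_2 ↔ x_3 = 2/3 ↔ 1/6 = 1/2
(x_1 → x_3) → (x_2 ↔ x_3) = 1/2 → 1/2 = 1
((x_1 → x_2) → (x_1 ↔ x_1)) ∧ ((x_1 → x_3) → (x_2 ↔ x_3)) = 1 ∧ 1 = 1
x_2 → x_3 = 2/3 → 1/6 = 1/2
¬x_1 = ¬2/3 = 1/3
(x_2 → x_3) ↔ ¬x_1 = 1/2 ↔ 1/3 = 5/6
¬x_1 = ¬2/3 = 1/3
¬x_1 → x_3 = 1/3 → 1/6 = 5/6
((x_2 → x_3) ↔ ¬x_1) → (¬x_1 → x_3) = 5/6 → 5/6 = 1
(((x_1 → x_2) → (x_1 ↔ x_1)) ∧ ((x_1 → x_3) → (x_2 ↔ x_3))) → (((x_2 → x_3) ↔ ¬x_1) → (¬x_1 → x_3)) = 1 → 1 = 1
x_1 ↔ x_3 = 2/3 ↔ 1/6 = 1/2
(x_1 ↔ x_3) ∧ x_1 = 1/2 ∧ 2/3 = 1/2
x_2 ↔ x_3 = 2/3 ↔ 1/6 = 1/2
x_3 ↔ x_2 = 1/6 ↔ 2/3 = 1/2
(x_2 ↔ x_3) ∧ (x_3 ↔ x_2) = 1/2 ∧ 1/2 = 1/2
((x_1 ↔ x_3) ∧ x_1) ↔ ((x_2 ↔ x_3) ∧ (x_3 ↔ x_2)) = 1/2 ↔ 1/2 = 1
x_2 ∧ x_1 = 2/3 ∧ 2/3 = 2/3
x_2 ↔ (x_2 ∧ x_1) = 2/3 ↔ 2/3 = 1
(x_2 ↔ (x_2 ∧ x_1)) ↔ x_3 = 1 ↔ 1/6 = 1/6
(((x_1 ↔ x_3) ∧ x_1) ↔ ((x_2 ↔ x_3) ∧ (x_3 ↔ x_2))) → ((x_2 ↔ (x_2 ∧ x_1)) ↔ x_3) = 1 → 1/6 = 1/6
((((x_1 → x_2) → (x_1 ↔ x_1)) ∧ ((x_1 → x_3) → (x_2 ↔ x_3))) → (((x_2 → x_3) ↔ ¬x_1) → (¬x_1 → x_3))) ↔ ((((x_1 ↔ x_3) ∧ x_1) ↔ ((x_2 ↔ x_3) ∧ (x_3 ↔ x_2))) → ((x_2 ↔ (x_2 ∧ x_1)) ↔ x_3)) = 1 ↔ 1/6 = 1/6
((((x_2 → x_2) ↔ ¬(x_2 ∧ x_1)) ∧ ¬¬(x_3 ↔ x_1)) ↔ ¬¬(x_2 ↔ ¬(x_3 → x_3))) → (((((x_1 → x_2) → (x_1 ↔ x_1)) ∧ ((x_1 → x_3) → (x_2 ↔ x_3))) → (((x_2 → x_3) ↔ ¬x_1) → (¬x_1 → x_3))) ↔ ((((x_1 ↔ x_3) ∧ x_1) ↔ ((x_2 ↔ x_3) ∧ (x_3 ↔ x_2))) → ((x_2 ↔ (x_2 ∧ x_1)) ↔ x_3))) = 1 → 1/6 = 1/6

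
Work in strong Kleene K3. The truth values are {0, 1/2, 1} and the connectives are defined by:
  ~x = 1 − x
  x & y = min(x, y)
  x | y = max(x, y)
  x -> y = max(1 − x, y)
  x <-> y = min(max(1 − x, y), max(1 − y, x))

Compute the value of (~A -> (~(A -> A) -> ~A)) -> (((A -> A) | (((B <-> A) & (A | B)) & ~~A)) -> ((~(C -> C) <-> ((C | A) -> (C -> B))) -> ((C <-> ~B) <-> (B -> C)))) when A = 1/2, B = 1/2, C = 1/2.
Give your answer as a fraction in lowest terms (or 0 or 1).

1/2

~A = ~1/2 = 1/2
A -> A = 1/2 -> 1/2 = 1/2
~(A -> A) = ~1/2 = 1/2
~A = ~1/2 = 1/2
~(A -> A) -> ~A = 1/2 -> 1/2 = 1/2
~A -> (~(A -> A) -> ~A) = 1/2 -> 1/2 = 1/2
A -> A = 1/2 -> 1/2 = 1/2
B <-> A = 1/2 <-> 1/2 = 1/2
A | B = 1/2 | 1/2 = 1/2
(B <-> A) & (A | B) = 1/2 & 1/2 = 1/2
~A = ~1/2 = 1/2
~~A = ~1/2 = 1/2
((B <-> A) & (A | B)) & ~~A = 1/2 & 1/2 = 1/2
(A -> A) | (((B <-> A) & (A | B)) & ~~A) = 1/2 | 1/2 = 1/2
C -> C = 1/2 -> 1/2 = 1/2
~(C -> C) = ~1/2 = 1/2
C | A = 1/2 | 1/2 = 1/2
C -> B = 1/2 -> 1/2 = 1/2
(C | A) -> (C -> B) = 1/2 -> 1/2 = 1/2
~(C -> C) <-> ((C | A) -> (C -> B)) = 1/2 <-> 1/2 = 1/2
~B = ~1/2 = 1/2
C <-> ~B = 1/2 <-> 1/2 = 1/2
B -> C = 1/2 -> 1/2 = 1/2
(C <-> ~B) <-> (B -> C) = 1/2 <-> 1/2 = 1/2
(~(C -> C) <-> ((C | A) -> (C -> B))) -> ((C <-> ~B) <-> (B -> C)) = 1/2 -> 1/2 = 1/2
((A -> A) | (((B <-> A) & (A | B)) & ~~A)) -> ((~(C -> C) <-> ((C | A) -> (C -> B))) -> ((C <-> ~B) <-> (B -> C))) = 1/2 -> 1/2 = 1/2
(~A -> (~(A -> A) -> ~A)) -> (((A -> A) | (((B <-> A) & (A | B)) & ~~A)) -> ((~(C -> C) <-> ((C | A) -> (C -> B))) -> ((C <-> ~B) <-> (B -> C)))) = 1/2 -> 1/2 = 1/2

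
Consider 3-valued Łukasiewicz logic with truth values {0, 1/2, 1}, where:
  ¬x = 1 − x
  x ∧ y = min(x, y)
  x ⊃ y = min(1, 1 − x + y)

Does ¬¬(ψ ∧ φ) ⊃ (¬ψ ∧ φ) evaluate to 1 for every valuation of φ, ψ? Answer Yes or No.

No

Counterexample: take φ = 1/2, ψ = 1.
ψ ∧ φ = 1 ∧ 1/2 = 1/2
¬(ψ ∧ φ) = ¬1/2 = 1/2
¬¬(ψ ∧ φ) = ¬1/2 = 1/2
¬ψ = ¬1 = 0
¬ψ ∧ φ = 0 ∧ 1/2 = 0
¬¬(ψ ∧ φ) ⊃ (¬ψ ∧ φ) = 1/2 ⊃ 0 = 1/2
This gives 1/2 ≠ 1.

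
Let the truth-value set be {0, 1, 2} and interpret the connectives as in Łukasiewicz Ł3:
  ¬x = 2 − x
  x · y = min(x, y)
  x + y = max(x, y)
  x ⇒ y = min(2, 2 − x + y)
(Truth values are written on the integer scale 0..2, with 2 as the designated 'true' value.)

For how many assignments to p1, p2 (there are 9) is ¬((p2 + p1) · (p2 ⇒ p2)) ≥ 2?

p1 = 0, p2 = 0 ↦ 2  ≥
p1 = 0, p2 = 1 ↦ 1  <
p1 = 0, p2 = 2 ↦ 0  <
p1 = 1, p2 = 0 ↦ 1  <
p1 = 1, p2 = 1 ↦ 1  <
p1 = 1, p2 = 2 ↦ 0  <
p1 = 2, p2 = 0 ↦ 0  <
p1 = 2, p2 = 1 ↦ 0  <
p1 = 2, p2 = 2 ↦ 0  <
So 1 of the 9 assignments meets the threshold.

1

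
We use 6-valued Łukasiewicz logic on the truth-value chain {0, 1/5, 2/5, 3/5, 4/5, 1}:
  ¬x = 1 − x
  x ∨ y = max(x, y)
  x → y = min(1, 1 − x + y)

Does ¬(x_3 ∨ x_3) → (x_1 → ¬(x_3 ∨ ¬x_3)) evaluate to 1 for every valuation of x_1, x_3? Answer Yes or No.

Counterexample: take x_1 = 1/5, x_3 = 0.
x_3 ∨ x_3 = 0 ∨ 0 = 0
¬(x_3 ∨ x_3) = ¬0 = 1
¬x_3 = ¬0 = 1
x_3 ∨ ¬x_3 = 0 ∨ 1 = 1
¬(x_3 ∨ ¬x_3) = ¬1 = 0
x_1 → ¬(x_3 ∨ ¬x_3) = 1/5 → 0 = 4/5
¬(x_3 ∨ x_3) → (x_1 → ¬(x_3 ∨ ¬x_3)) = 1 → 4/5 = 4/5
This gives 4/5 ≠ 1.

No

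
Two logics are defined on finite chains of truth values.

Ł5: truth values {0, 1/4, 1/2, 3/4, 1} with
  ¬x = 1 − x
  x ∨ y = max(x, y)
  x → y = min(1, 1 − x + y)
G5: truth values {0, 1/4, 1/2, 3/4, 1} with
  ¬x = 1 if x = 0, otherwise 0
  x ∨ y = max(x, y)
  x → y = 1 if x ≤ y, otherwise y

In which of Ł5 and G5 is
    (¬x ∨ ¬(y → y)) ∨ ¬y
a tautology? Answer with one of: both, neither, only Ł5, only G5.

neither

In Ł5: at x = 1/4, y = 1/4 the value is 3/4 — not a tautology.
In G5: at x = 1/4, y = 1/4 the value is 0 — not a tautology.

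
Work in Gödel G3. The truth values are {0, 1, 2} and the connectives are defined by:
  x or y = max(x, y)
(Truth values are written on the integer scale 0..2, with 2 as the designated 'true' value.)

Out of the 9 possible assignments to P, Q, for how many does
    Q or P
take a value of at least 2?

5

P = 0, Q = 0 ↦ 0  <
P = 0, Q = 1 ↦ 1  <
P = 0, Q = 2 ↦ 2  ≥
P = 1, Q = 0 ↦ 1  <
P = 1, Q = 1 ↦ 1  <
P = 1, Q = 2 ↦ 2  ≥
P = 2, Q = 0 ↦ 2  ≥
P = 2, Q = 1 ↦ 2  ≥
P = 2, Q = 2 ↦ 2  ≥
So 5 of the 9 assignments meet the threshold.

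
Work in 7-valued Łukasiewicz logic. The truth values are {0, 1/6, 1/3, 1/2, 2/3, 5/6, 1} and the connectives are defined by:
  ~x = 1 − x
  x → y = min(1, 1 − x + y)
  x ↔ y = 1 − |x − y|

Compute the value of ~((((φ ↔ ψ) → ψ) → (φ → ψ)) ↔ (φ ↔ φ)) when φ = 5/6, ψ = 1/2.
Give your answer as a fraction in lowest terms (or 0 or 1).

1/6

φ ↔ ψ = 5/6 ↔ 1/2 = 2/3
(φ ↔ ψ) → ψ = 2/3 → 1/2 = 5/6
φ → ψ = 5/6 → 1/2 = 2/3
((φ ↔ ψ) → ψ) → (φ → ψ) = 5/6 → 2/3 = 5/6
φ ↔ φ = 5/6 ↔ 5/6 = 1
(((φ ↔ ψ) → ψ) → (φ → ψ)) ↔ (φ ↔ φ) = 5/6 ↔ 1 = 5/6
~((((φ ↔ ψ) → ψ) → (φ → ψ)) ↔ (φ ↔ φ)) = ~5/6 = 1/6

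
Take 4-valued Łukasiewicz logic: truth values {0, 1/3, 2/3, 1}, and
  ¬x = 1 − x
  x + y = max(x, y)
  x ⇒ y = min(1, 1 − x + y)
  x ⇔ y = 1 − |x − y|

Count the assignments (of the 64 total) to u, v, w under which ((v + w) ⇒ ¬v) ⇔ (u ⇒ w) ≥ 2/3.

40

value 1: 20 assignments (counts)
value 2/3: 20 assignments (counts)
value 1/3: 12 assignments
value 0: 12 assignments
So 40 of the 64 assignments meet the threshold.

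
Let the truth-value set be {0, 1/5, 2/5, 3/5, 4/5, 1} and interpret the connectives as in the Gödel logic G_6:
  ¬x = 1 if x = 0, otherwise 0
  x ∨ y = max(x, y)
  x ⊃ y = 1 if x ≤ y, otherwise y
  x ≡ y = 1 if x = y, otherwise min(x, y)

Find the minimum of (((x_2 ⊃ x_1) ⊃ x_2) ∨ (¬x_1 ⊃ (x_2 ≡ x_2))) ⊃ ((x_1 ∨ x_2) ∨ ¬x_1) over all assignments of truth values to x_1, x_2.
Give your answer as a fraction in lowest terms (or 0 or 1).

Take x_1 = 1/5, x_2 = 0:
x_2 ⊃ x_1 = 0 ⊃ 1/5 = 1
(x_2 ⊃ x_1) ⊃ x_2 = 1 ⊃ 0 = 0
¬x_1 = ¬1/5 = 0
x_2 ≡ x_2 = 0 ≡ 0 = 1
¬x_1 ⊃ (x_2 ≡ x_2) = 0 ⊃ 1 = 1
((x_2 ⊃ x_1) ⊃ x_2) ∨ (¬x_1 ⊃ (x_2 ≡ x_2)) = 0 ∨ 1 = 1
x_1 ∨ x_2 = 1/5 ∨ 0 = 1/5
¬x_1 = ¬1/5 = 0
(x_1 ∨ x_2) ∨ ¬x_1 = 1/5 ∨ 0 = 1/5
(((x_2 ⊃ x_1) ⊃ x_2) ∨ (¬x_1 ⊃ (x_2 ≡ x_2))) ⊃ ((x_1 ∨ x_2) ∨ ¬x_1) = 1 ⊃ 1/5 = 1/5
No assignment yields a value below 1/5, so this is the minimum.

1/5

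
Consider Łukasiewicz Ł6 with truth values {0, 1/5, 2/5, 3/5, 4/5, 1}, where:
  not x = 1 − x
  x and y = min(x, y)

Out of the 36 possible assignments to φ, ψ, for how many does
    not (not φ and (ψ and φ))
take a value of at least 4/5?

28

value 1: 16 assignments (counts)
value 4/5: 12 assignments (counts)
value 3/5: 8 assignments
So 28 of the 36 assignments meet the threshold.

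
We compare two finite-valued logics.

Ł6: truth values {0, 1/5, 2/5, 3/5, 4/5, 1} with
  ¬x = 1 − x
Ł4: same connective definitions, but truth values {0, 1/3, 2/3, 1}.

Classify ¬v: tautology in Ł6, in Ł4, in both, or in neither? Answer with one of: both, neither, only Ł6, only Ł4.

In Ł6: at v = 1/5 the value is 4/5 — not a tautology.
In Ł4: at v = 1/3 the value is 2/3 — not a tautology.

neither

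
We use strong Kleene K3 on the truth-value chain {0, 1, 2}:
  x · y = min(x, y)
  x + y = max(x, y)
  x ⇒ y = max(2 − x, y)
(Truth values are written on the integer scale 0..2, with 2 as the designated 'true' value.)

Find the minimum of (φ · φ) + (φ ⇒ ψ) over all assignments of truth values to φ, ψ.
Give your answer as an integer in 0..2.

1

Take φ = 1, ψ = 0:
φ · φ = 1 · 1 = 1
φ ⇒ ψ = 1 ⇒ 0 = 1
(φ · φ) + (φ ⇒ ψ) = 1 + 1 = 1
No assignment yields a value below 1, so this is the minimum.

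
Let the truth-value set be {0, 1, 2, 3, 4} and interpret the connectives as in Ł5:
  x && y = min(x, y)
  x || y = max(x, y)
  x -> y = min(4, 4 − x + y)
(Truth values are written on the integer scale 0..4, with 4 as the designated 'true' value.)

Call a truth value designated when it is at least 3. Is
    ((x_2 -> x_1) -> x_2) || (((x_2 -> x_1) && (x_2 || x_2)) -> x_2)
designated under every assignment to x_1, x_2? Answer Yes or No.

At x_1 = 4, x_2 = 1, for instance:
x_2 -> x_1 = 1 -> 4 = 4
(x_2 -> x_1) -> x_2 = 4 -> 1 = 1
x_2 -> x_1 = 1 -> 4 = 4
x_2 || x_2 = 1 || 1 = 1
(x_2 -> x_1) && (x_2 || x_2) = 4 && 1 = 1
((x_2 -> x_1) && (x_2 || x_2)) -> x_2 = 1 -> 1 = 4
((x_2 -> x_1) -> x_2) || (((x_2 -> x_1) && (x_2 || x_2)) -> x_2) = 1 || 4 = 4
and checking the remaining 24 assignments likewise gives ≥ 3 in every case.

Yes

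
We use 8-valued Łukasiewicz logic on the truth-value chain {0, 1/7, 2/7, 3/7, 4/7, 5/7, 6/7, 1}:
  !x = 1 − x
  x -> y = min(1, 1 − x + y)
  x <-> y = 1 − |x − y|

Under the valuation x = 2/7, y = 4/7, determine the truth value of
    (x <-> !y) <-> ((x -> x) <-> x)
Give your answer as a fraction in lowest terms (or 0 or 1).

!y = !4/7 = 3/7
x <-> !y = 2/7 <-> 3/7 = 6/7
x -> x = 2/7 -> 2/7 = 1
(x -> x) <-> x = 1 <-> 2/7 = 2/7
(x <-> !y) <-> ((x -> x) <-> x) = 6/7 <-> 2/7 = 3/7

3/7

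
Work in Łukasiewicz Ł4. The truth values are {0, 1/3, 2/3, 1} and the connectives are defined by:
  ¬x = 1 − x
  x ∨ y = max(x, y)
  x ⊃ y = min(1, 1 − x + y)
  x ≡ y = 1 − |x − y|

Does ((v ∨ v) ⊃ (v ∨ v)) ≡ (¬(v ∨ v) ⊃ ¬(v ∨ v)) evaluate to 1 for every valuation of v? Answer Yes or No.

v = 0 ↦ 1
v = 1/3 ↦ 1
v = 2/3 ↦ 1
v = 1 ↦ 1
Every assignment gives a value ≥ 1.

Yes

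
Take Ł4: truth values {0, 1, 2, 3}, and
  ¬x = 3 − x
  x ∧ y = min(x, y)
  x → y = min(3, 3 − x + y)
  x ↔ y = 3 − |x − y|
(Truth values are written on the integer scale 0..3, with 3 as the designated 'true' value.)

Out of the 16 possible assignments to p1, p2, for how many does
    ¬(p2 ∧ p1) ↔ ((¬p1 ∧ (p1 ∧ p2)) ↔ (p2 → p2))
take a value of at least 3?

p1 = 0, p2 = 0 ↦ 0  <
p1 = 0, p2 = 1 ↦ 0  <
p1 = 0, p2 = 2 ↦ 0  <
p1 = 0, p2 = 3 ↦ 0  <
p1 = 1, p2 = 0 ↦ 0  <
p1 = 1, p2 = 1 ↦ 2  <
p1 = 1, p2 = 2 ↦ 2  <
p1 = 1, p2 = 3 ↦ 2  <
p1 = 2, p2 = 0 ↦ 0  <
p1 = 2, p2 = 1 ↦ 2  <
p1 = 2, p2 = 2 ↦ 3  ≥
p1 = 2, p2 = 3 ↦ 3  ≥
p1 = 3, p2 = 0 ↦ 0  <
p1 = 3, p2 = 1 ↦ 1  <
p1 = 3, p2 = 2 ↦ 2  <
p1 = 3, p2 = 3 ↦ 3  ≥
So 3 of the 16 assignments meet the threshold.

3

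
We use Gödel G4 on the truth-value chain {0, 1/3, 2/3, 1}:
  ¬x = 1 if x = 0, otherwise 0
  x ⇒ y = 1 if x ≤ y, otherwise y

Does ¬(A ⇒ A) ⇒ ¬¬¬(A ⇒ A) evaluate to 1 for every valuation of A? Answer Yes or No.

A = 0 ↦ 1
A = 1/3 ↦ 1
A = 2/3 ↦ 1
A = 1 ↦ 1
Every assignment gives a value ≥ 1.

Yes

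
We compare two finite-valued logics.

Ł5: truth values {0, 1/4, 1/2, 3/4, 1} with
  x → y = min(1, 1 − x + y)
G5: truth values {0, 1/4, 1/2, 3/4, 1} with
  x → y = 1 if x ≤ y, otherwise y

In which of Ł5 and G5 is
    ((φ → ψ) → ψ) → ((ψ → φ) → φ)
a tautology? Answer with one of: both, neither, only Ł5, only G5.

only Ł5

In Ł5: every assignment gives 1 — tautology.
In G5: at φ = 1/4, ψ = 0 the value is 1/4 — not a tautology.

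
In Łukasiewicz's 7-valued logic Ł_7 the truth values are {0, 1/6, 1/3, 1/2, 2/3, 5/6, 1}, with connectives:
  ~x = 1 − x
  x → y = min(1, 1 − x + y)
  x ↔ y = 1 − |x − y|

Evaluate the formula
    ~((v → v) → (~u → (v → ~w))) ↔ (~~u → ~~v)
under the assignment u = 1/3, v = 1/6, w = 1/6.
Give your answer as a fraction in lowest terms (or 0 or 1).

1/6

v → v = 1/6 → 1/6 = 1
~u = ~1/3 = 2/3
~w = ~1/6 = 5/6
v → ~w = 1/6 → 5/6 = 1
~u → (v → ~w) = 2/3 → 1 = 1
(v → v) → (~u → (v → ~w)) = 1 → 1 = 1
~((v → v) → (~u → (v → ~w))) = ~1 = 0
~u = ~1/3 = 2/3
~~u = ~2/3 = 1/3
~v = ~1/6 = 5/6
~~v = ~5/6 = 1/6
~~u → ~~v = 1/3 → 1/6 = 5/6
~((v → v) → (~u → (v → ~w))) ↔ (~~u → ~~v) = 0 ↔ 5/6 = 1/6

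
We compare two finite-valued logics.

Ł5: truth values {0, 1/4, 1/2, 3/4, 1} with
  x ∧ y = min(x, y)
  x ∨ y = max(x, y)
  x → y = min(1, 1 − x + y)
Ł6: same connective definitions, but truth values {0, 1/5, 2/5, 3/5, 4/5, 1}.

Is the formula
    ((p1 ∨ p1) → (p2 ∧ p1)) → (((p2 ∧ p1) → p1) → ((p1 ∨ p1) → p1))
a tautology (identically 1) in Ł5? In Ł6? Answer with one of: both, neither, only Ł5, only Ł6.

In Ł5: every assignment gives 1 — tautology.
In Ł6: every assignment gives 1 — tautology.

both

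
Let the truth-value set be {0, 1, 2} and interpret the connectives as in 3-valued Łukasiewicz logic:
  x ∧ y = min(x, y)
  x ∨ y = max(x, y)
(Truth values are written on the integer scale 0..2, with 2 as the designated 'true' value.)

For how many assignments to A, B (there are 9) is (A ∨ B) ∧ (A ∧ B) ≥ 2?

1

A = 0, B = 0 ↦ 0  <
A = 0, B = 1 ↦ 0  <
A = 0, B = 2 ↦ 0  <
A = 1, B = 0 ↦ 0  <
A = 1, B = 1 ↦ 1  <
A = 1, B = 2 ↦ 1  <
A = 2, B = 0 ↦ 0  <
A = 2, B = 1 ↦ 1  <
A = 2, B = 2 ↦ 2  ≥
So 1 of the 9 assignments meets the threshold.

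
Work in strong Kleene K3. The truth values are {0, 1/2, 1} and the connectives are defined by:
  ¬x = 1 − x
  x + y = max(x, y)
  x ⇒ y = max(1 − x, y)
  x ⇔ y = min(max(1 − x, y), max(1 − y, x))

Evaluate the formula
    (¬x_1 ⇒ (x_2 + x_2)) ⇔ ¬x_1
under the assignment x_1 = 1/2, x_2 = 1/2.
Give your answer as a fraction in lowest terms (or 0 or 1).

¬x_1 = ¬1/2 = 1/2
x_2 + x_2 = 1/2 + 1/2 = 1/2
¬x_1 ⇒ (x_2 + x_2) = 1/2 ⇒ 1/2 = 1/2
¬x_1 = ¬1/2 = 1/2
(¬x_1 ⇒ (x_2 + x_2)) ⇔ ¬x_1 = 1/2 ⇔ 1/2 = 1/2

1/2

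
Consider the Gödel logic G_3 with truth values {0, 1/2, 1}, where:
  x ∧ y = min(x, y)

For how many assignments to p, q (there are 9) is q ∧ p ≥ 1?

1

p = 0, q = 0 ↦ 0  <
p = 0, q = 1/2 ↦ 0  <
p = 0, q = 1 ↦ 0  <
p = 1/2, q = 0 ↦ 0  <
p = 1/2, q = 1/2 ↦ 1/2  <
p = 1/2, q = 1 ↦ 1/2  <
p = 1, q = 0 ↦ 0  <
p = 1, q = 1/2 ↦ 1/2  <
p = 1, q = 1 ↦ 1  ≥
So 1 of the 9 assignments meets the threshold.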